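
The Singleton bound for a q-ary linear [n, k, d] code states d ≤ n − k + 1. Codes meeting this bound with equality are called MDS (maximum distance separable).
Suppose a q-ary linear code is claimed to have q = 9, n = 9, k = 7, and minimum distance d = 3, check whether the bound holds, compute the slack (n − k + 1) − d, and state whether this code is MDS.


Singleton RHS = n − k + 1 = 3, slack = 0, bound satisfied, MDS.

Singleton bound: d ≤ n − k + 1.
Here n = 9, k = 7, so n − k + 1 = 3.
Given d = 3, check d ≤ 3: YES.
Slack = (n − k + 1) − d = 0.
The code is MDS (slack = 0).
Description: the claimed parameters are [9, 7, 3]_9; such a code would be MDS (meets Singleton bound).


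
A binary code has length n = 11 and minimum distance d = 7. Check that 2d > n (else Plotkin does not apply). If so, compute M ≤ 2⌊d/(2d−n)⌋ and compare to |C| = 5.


Plotkin bound M ≤ 4; given |C| = 5 > bound (violated).

Check applicability: 2d = 14, n = 11.
2d − n = 3 > 0, so Plotkin applies.
Compute d/(2d−n) = 7/3 ≈ 2.3333.
⌊d/(2d−n)⌋ = 2.
Plotkin bound: M ≤ 2·2 = 4.
Given |C| = 5, check: VIOLATED.
This |C| is above the Plotkin bound, so no binary code with n = 11, d = 7 and 5 codewords exists.


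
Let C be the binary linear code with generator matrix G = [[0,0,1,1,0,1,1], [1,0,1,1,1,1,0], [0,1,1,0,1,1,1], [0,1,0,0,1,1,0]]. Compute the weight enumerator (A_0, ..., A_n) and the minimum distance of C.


Weight distribution: A_0 = 1, A_2 = 2, A_3 = 4, A_4 = 5, A_5 = 4. Minimum distance d = 2.

Enumerate all 2^4 = 16 messages m ∈ F_2^4.
For each, compute codeword c = mG in F_2^7, then tally its weight.
  m = 0000 → c = 0000000, weight = 0.
  m = 1000 → c = 0011011, weight = 4.
  m = 0100 → c = 1011110, weight = 5.
  m = 1100 → c = 1000101, weight = 3.
  m = 0010 → c = 0110111, weight = 5.
  m = 1010 → c = 0101100, weight = 3.
  m = 0110 → c = 1101001, weight = 4.
  m = 1110 → c = 1110010, weight = 4.
  m = 0001 → c = 0100110, weight = 3.
  m = 1001 → c = 0111101, weight = 5.
  m = 0101 → c = 1111000, weight = 4.
  m = 1101 → c = 1100011, weight = 4.
  m = 0011 → c = 0010001, weight = 2.
  m = 1011 → c = 0001010, weight = 2.
  m = 0111 → c = 1001111, weight = 5.
  m = 1111 → c = 1010100, weight = 3.
Tally weights:
  weight 0: 1 codewords.
  weight 2: 2 codewords.
  weight 3: 4 codewords.
  weight 4: 5 codewords.
  weight 5: 4 codewords.
Minimum distance d = smallest w > 0 with A_w > 0 = 2.
Sanity: Σ A_w = 16 = 2^4 = 16 ✓.


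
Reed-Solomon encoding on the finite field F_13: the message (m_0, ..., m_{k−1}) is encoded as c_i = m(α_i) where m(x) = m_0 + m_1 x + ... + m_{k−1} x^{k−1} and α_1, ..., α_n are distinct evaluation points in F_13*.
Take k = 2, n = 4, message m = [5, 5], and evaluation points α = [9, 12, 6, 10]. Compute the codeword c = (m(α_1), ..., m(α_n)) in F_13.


c = [11, 0, 9, 3]

Message polynomial: m(x) = 5 + 5·x (mod 13).
For each evaluation point α_i, compute m(α_i) mod 13:
  α_1 = 9: Horner steps 5 → 11, so m(9) = 11.
  α_2 = 12: Horner steps 5 → 0, so m(12) = 0.
  α_3 = 6: Horner steps 5 → 9, so m(6) = 9.
  α_4 = 10: Horner steps 5 → 3, so m(10) = 3.
Codeword c = [11, 0, 9, 3] ∈ F_13^4.


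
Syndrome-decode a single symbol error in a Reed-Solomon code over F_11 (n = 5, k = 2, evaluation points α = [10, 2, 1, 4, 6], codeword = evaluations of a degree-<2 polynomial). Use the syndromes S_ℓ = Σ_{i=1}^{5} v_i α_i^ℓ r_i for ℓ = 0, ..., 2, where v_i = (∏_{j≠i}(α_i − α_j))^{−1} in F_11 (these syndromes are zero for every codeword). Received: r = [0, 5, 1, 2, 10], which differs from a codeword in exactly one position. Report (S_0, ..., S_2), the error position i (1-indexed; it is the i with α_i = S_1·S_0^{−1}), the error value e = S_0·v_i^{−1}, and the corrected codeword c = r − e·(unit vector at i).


S = (7, 4, 7), error at position 1, error magnitude e = 7, c = [4, 5, 1, 2, 10].

Step 1: column multipliers v_i = (∏_{j≠i}(α_i − α_j))^{−1} mod 11.
  i = 1 (α = 10): (10−2)(10−1)(10−4)(10−6) = 8·9·6·4 = 1728 ≡ 1, so v_1 = 1^{−1} = 1 (mod 11).
  i = 2 (α = 2): (2−10)(2−1)(2−4)(2−6) = (−8)·1·(−2)·(−4) = −64 ≡ 2, so v_2 = 2^{−1} = 6 (mod 11).
  i = 3 (α = 1): (1−10)(1−2)(1−4)(1−6) = (−9)·(−1)·(−3)·(−5) = 135 ≡ 3, so v_3 = 3^{−1} = 4 (mod 11).
  i = 4 (α = 4): (4−10)(4−2)(4−1)(4−6) = (−6)·2·3·(−2) = 72 ≡ 6, so v_4 = 6^{−1} = 2 (mod 11).
  i = 5 (α = 6): (6−10)(6−2)(6−1)(6−4) = (−4)·4·5·2 = −160 ≡ 5, so v_5 = 5^{−1} = 9 (mod 11).
  v = [1, 6, 4, 2, 9].
Step 2: syndromes of r = [0, 5, 1, 2, 10] (all sums mod 11).
  S_0 = Σ v_i r_i = 1·0 + 6·5 + 4·1 + 2·2 + 9·10 = 128 ≡ 7.
  S_1 = Σ v_i α_i r_i = 1·10·0 + 6·2·5 + 4·1·1 + 2·4·2 + 9·6·10 = 620 ≡ 4.
  α_i^2 mod 11 = [1, 4, 1, 5, 3].
  S_2 = Σ v_i α_i^2 r_i = 1·1·0 + 6·4·5 + 4·1·1 + 2·5·2 + 9·3·10 = 414 ≡ 7.
  S = (7, 4, 7) ≠ 0, so r is not a codeword (an error is present).
Step 3: locate the error. For a single error e at position i, S_ℓ = v_i·e·α_i^ℓ, so α_err = S_1/S_0.
  S_0^{−1} = 7^{−1} = 8 (mod 11), so α_err = 4·8 = 32 ≡ 10 = α_1. Error position i = 1.
  Consistency check: S_2/S_1 = 7·3 = 21 ≡ 10 = α_err ✓ (single-error assumption holds).
Step 4: error magnitude e = S_0/v_1 = S_0·∏_{j≠1}(α_1 − α_j) = 7·1 = 7 ≡ 7 (mod 11).
Step 5: correct position 1: c_1 = r_1 − e = 0 − 7 ≡ 4 (mod 11). Hence c = [4, 5, 1, 2, 10].
  Check: interpolating c through the α_i gives m(x) = 8 + 4·x (degree < 2) with m(α_i) = c_i for every i, so c is indeed a codeword.


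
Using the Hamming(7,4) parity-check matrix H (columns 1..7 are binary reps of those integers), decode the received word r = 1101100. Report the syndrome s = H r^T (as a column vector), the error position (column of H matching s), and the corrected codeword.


s = (0, 1, 0)^T, error position = 2, corrected codeword c = 1001100

Compute s = H r^T mod 2 one row at a time:
  s_1 = 1 + 1 + 0 + 0 = 2 ≡ 0 (mod 2).
  s_2 = 1 + 0 + 0 + 0 = 1 ≡ 1 (mod 2).
  s_3 = 1 + 0 + 1 + 0 = 2 ≡ 0 (mod 2).
s = (0, 1, 0)^T — this equals column 2 of H (binary 010), so error is at position 2.
Correct: flip bit 2 of r = 1101100 to get c = 1001100.


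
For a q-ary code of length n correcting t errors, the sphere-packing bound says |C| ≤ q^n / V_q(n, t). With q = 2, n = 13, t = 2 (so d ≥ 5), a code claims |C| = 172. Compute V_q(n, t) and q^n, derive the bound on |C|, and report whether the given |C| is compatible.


V_q(n, t) = 92, q^n = 8192, Hamming bound = 89, |C| = 172 > bound (violated).

Step 1: Compute V_q(n, t) = Σ_{j=0}^2 C(n, j) (q−1)^j.
  j = 0: C(13,0)·(1)^0 = 1·1 = 1.
  j = 1: C(13,1)·(1)^1 = 13·1 = 13.
  j = 2: C(13,2)·(1)^2 = 78·1 = 78.
  V_q(n, t) = 1 + 13 + 78 = 92.
Step 2: q^n = 2^13 = 8192.
Step 3: Hamming bound ⌊q^n / V_q(n,t)⌋ = ⌊8192/92⌋ = 89.
Step 4: Compare |C| = 172 to 89: violated.
The claimed |C| lies above the Hamming bound, so no 2-ary code of length 13 with d ≥ 5 can have 172 codewords.


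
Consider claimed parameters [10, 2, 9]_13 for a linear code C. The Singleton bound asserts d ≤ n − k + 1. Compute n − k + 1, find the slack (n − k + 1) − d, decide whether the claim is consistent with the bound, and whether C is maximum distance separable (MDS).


Singleton RHS = n − k + 1 = 9, slack = 0, bound satisfied, MDS.

Singleton bound: d ≤ n − k + 1.
Here n = 10, k = 2, so n − k + 1 = 9.
Given d = 9, check d ≤ 9: YES.
Slack = (n − k + 1) − d = 0.
The code is MDS (slack = 0).
Description: the claimed parameters are [10, 2, 9]_13; such a code would be MDS (meets Singleton bound).


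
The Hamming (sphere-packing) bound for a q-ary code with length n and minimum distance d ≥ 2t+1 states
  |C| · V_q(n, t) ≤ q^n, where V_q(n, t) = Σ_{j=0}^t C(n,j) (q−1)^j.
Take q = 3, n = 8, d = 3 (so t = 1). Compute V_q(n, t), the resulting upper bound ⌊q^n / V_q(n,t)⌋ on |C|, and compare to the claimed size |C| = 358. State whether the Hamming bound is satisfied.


V_q(n, t) = 17, q^n = 6561, Hamming bound = 385, |C| = 358 ≤ bound (satisfied).

Step 1: Compute V_q(n, t) = Σ_{j=0}^1 C(n, j) (q−1)^j.
  j = 0: C(8,0)·(2)^0 = 1·1 = 1.
  j = 1: C(8,1)·(2)^1 = 8·2 = 16.
  V_q(n, t) = 1 + 16 = 17.
Step 2: q^n = 3^8 = 6561.
Step 3: Hamming bound ⌊q^n / V_q(n,t)⌋ = ⌊6561/17⌋ = 385.
Step 4: Compare |C| = 358 to 385: satisfied.
The claimed |C| lies below the Hamming bound.


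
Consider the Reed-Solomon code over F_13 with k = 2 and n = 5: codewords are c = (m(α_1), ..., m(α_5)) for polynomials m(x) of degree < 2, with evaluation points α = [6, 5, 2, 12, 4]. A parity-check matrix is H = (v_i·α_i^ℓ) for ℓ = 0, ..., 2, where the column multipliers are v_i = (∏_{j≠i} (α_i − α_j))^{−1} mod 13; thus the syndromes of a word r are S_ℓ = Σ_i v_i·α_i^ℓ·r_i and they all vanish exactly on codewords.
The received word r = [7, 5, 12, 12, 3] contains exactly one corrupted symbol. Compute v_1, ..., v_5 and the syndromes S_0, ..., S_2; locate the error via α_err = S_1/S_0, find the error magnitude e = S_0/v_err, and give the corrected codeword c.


S = (1, 12, 1), error at position 4, error magnitude e = 6, c = [7, 5, 12, 6, 3].

Step 1: column multipliers v_i = (∏_{j≠i}(α_i − α_j))^{−1} mod 13.
  i = 1 (α = 6): (6−5)(6−2)(6−12)(6−4) = 1·4·(−6)·2 = −48 ≡ 4, so v_1 = 4^{−1} = 10 (mod 13).
  i = 2 (α = 5): (5−6)(5−2)(5−12)(5−4) = (−1)·3·(−7)·1 = 21 ≡ 8, so v_2 = 8^{−1} = 5 (mod 13).
  i = 3 (α = 2): (2−6)(2−5)(2−12)(2−4) = (−4)·(−3)·(−10)·(−2) = 240 ≡ 6, so v_3 = 6^{−1} = 11 (mod 13).
  i = 4 (α = 12): (12−6)(12−5)(12−2)(12−4) = 6·7·10·8 = 3360 ≡ 6, so v_4 = 6^{−1} = 11 (mod 13).
  i = 5 (α = 4): (4−6)(4−5)(4−2)(4−12) = (−2)·(−1)·2·(−8) = −32 ≡ 7, so v_5 = 7^{−1} = 2 (mod 13).
  v = [10, 5, 11, 11, 2].
Step 2: syndromes of r = [7, 5, 12, 12, 3] (all sums mod 13).
  S_0 = Σ v_i r_i = 10·7 + 5·5 + 11·12 + 11·12 + 2·3 = 365 ≡ 1.
  S_1 = Σ v_i α_i r_i = 10·6·7 + 5·5·5 + 11·2·12 + 11·12·12 + 2·4·3 = 2417 ≡ 12.
  α_i^2 mod 13 = [10, 12, 4, 1, 3].
  S_2 = Σ v_i α_i^2 r_i = 10·10·7 + 5·12·5 + 11·4·12 + 11·1·12 + 2·3·3 = 1678 ≡ 1.
  S = (1, 12, 1) ≠ 0, so r is not a codeword (an error is present).
Step 3: locate the error. For a single error e at position i, S_ℓ = v_i·e·α_i^ℓ, so α_err = S_1/S_0.
  S_0^{−1} = 1^{−1} = 1 (mod 13), so α_err = 12·1 = 12 ≡ 12 = α_4. Error position i = 4.
  Consistency check: S_2/S_1 = 1·12 = 12 ≡ 12 = α_err ✓ (single-error assumption holds).
Step 4: error magnitude e = S_0/v_4 = S_0·∏_{j≠4}(α_4 − α_j) = 1·6 = 6 ≡ 6 (mod 13).
Step 5: correct position 4: c_4 = r_4 − e = 12 − 6 ≡ 6 (mod 13). Hence c = [7, 5, 12, 6, 3].
  Check: interpolating c through the α_i gives m(x) = 8 + 2·x (degree < 2) with m(α_i) = c_i for every i, so c is indeed a codeword.


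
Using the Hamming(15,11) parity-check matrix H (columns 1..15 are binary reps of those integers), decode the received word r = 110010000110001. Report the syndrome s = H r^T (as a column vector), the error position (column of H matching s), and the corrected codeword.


s = (1, 0, 0, 0)^T, error position = 8, corrected codeword c = 110010010110001

Compute s = H r^T mod 2 one row at a time:
  s_1 = 0 + 0 + 1 + 1 + 0 + 0 + 0 + 1 = 3 ≡ 1 (mod 2).
  s_2 = 0 + 1 + 0 + 0 + 0 + 0 + 0 + 1 = 2 ≡ 0 (mod 2).
  s_3 = 1 + 0 + 0 + 0 + 1 + 1 + 0 + 1 = 4 ≡ 0 (mod 2).
  s_4 = 1 + 0 + 1 + 0 + 0 + 1 + 0 + 1 = 4 ≡ 0 (mod 2).
s = (1, 0, 0, 0)^T — this equals column 8 of H (binary 1000), so error is at position 8.
Correct: flip bit 8 of r = 110010000110001 to get c = 110010010110001.


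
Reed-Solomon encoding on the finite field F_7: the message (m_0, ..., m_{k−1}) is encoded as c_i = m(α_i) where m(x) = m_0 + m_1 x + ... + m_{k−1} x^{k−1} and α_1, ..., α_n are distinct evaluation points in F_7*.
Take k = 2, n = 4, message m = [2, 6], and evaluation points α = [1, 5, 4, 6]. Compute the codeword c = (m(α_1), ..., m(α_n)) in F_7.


c = [1, 4, 5, 3]

Message polynomial: m(x) = 2 + 6·x (mod 7).
For each evaluation point α_i, compute m(α_i) mod 7:
  α_1 = 1: Horner steps 6 → 1, so m(1) = 1.
  α_2 = 5: Horner steps 6 → 4, so m(5) = 4.
  α_3 = 4: Horner steps 6 → 5, so m(4) = 5.
  α_4 = 6: Horner steps 6 → 3, so m(6) = 3.
Codeword c = [1, 4, 5, 3] ∈ F_7^4.


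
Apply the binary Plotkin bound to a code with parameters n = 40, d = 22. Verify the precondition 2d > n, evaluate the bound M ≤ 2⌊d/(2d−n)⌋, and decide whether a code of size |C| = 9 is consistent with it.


Plotkin bound M ≤ 10; given |C| = 9 ≤ bound (satisfied).

Check applicability: 2d = 44, n = 40.
2d − n = 4 > 0, so Plotkin applies.
Compute d/(2d−n) = 22/4 ≈ 5.5000.
⌊d/(2d−n)⌋ = 5.
Plotkin bound: M ≤ 2·5 = 10.
Given |C| = 9, check: satisfied.
This |C| is below the Plotkin bound.


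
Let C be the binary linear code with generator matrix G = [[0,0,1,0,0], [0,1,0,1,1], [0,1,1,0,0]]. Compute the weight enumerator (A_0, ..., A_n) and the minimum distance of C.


Weight distribution: A_0 = 1, A_1 = 2, A_2 = 2, A_3 = 2, A_4 = 1. Minimum distance d = 1.

Enumerate all 2^3 = 8 messages m ∈ F_2^3.
For each, compute codeword c = mG in F_2^5, then tally its weight.
  m = 000 → c = 00000, weight = 0.
  m = 100 → c = 00100, weight = 1.
  m = 010 → c = 01011, weight = 3.
  m = 110 → c = 01111, weight = 4.
  m = 001 → c = 01100, weight = 2.
  m = 101 → c = 01000, weight = 1.
  m = 011 → c = 00111, weight = 3.
  m = 111 → c = 00011, weight = 2.
Tally weights:
  weight 0: 1 codewords.
  weight 1: 2 codewords.
  weight 2: 2 codewords.
  weight 3: 2 codewords.
  weight 4: 1 codewords.
Minimum distance d = smallest w > 0 with A_w > 0 = 1.
Sanity: Σ A_w = 8 = 2^3 = 8 ✓.


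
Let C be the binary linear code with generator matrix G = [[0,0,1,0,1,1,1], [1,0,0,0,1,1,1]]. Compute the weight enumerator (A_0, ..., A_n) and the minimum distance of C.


Weight distribution: A_0 = 1, A_2 = 1, A_4 = 2. Minimum distance d = 2.

Enumerate all 2^2 = 4 messages m ∈ F_2^2.
For each, compute codeword c = mG in F_2^7, then tally its weight.
  m = 00 → c = 0000000, weight = 0.
  m = 10 → c = 0010111, weight = 4.
  m = 01 → c = 1000111, weight = 4.
  m = 11 → c = 1010000, weight = 2.
Tally weights:
  weight 0: 1 codewords.
  weight 2: 1 codewords.
  weight 4: 2 codewords.
Minimum distance d = smallest w > 0 with A_w > 0 = 2.
Sanity: Σ A_w = 4 = 2^2 = 4 ✓.


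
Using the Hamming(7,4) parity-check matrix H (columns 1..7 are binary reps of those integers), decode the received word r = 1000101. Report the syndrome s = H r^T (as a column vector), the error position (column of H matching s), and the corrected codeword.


s = (0, 1, 1)^T, error position = 3, corrected codeword c = 1010101

Compute s = H r^T mod 2 one row at a time:
  s_1 = 0 + 1 + 0 + 1 = 2 ≡ 0 (mod 2).
  s_2 = 0 + 0 + 0 + 1 = 1 ≡ 1 (mod 2).
  s_3 = 1 + 0 + 1 + 1 = 3 ≡ 1 (mod 2).
s = (0, 1, 1)^T — this equals column 3 of H (binary 011), so error is at position 3.
Correct: flip bit 3 of r = 1000101 to get c = 1010101.


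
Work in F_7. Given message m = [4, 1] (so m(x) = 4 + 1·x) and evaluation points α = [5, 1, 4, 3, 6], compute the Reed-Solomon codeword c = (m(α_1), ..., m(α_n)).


c = [2, 5, 1, 0, 3]

Message polynomial: m(x) = 4 + 1·x (mod 7).
For each evaluation point α_i, compute m(α_i) mod 7:
  α_1 = 5: Horner steps 1 → 2, so m(5) = 2.
  α_2 = 1: Horner steps 1 → 5, so m(1) = 5.
  α_3 = 4: Horner steps 1 → 1, so m(4) = 1.
  α_4 = 3: Horner steps 1 → 0, so m(3) = 0.
  α_5 = 6: Horner steps 1 → 3, so m(6) = 3.
Codeword c = [2, 5, 1, 0, 3] ∈ F_7^5.


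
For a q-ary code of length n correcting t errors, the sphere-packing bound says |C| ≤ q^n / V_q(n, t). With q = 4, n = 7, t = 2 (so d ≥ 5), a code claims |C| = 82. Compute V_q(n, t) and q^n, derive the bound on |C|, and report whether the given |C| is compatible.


V_q(n, t) = 211, q^n = 16384, Hamming bound = 77, |C| = 82 > bound (violated).

Step 1: Compute V_q(n, t) = Σ_{j=0}^2 C(n, j) (q−1)^j.
  j = 0: C(7,0)·(3)^0 = 1·1 = 1.
  j = 1: C(7,1)·(3)^1 = 7·3 = 21.
  j = 2: C(7,2)·(3)^2 = 21·9 = 189.
  V_q(n, t) = 1 + 21 + 189 = 211.
Step 2: q^n = 4^7 = 16384.
Step 3: Hamming bound ⌊q^n / V_q(n,t)⌋ = ⌊16384/211⌋ = 77.
Step 4: Compare |C| = 82 to 77: violated.
The claimed |C| lies above the Hamming bound, so no 4-ary code of length 7 with d ≥ 5 can have 82 codewords.


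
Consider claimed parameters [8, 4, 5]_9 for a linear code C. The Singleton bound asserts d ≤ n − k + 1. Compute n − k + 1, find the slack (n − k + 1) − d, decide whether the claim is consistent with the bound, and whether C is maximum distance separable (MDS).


Singleton RHS = n − k + 1 = 5, slack = 0, bound satisfied, MDS.

Singleton bound: d ≤ n − k + 1.
Here n = 8, k = 4, so n − k + 1 = 5.
Given d = 5, check d ≤ 5: YES.
Slack = (n − k + 1) − d = 0.
The code is MDS (slack = 0).
Description: the claimed parameters are [8, 4, 5]_9; such a code would be MDS (meets Singleton bound).


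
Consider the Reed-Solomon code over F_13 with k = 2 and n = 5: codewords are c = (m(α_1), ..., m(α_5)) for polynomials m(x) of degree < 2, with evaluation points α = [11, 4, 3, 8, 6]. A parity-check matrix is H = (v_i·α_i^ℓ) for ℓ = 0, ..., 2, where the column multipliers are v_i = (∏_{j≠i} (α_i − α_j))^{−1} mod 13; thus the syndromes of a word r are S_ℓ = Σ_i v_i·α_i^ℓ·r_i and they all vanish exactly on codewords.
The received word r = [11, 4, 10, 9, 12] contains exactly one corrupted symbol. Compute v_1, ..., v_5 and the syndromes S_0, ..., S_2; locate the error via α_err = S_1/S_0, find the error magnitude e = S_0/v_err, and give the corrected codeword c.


S = (6, 11, 5), error at position 2, error magnitude e = 2, c = [11, 2, 10, 9, 12].

Step 1: column multipliers v_i = (∏_{j≠i}(α_i − α_j))^{−1} mod 13.
  i = 1 (α = 11): (11−4)(11−3)(11−8)(11−6) = 7·8·3·5 = 840 ≡ 8, so v_1 = 8^{−1} = 5 (mod 13).
  i = 2 (α = 4): (4−11)(4−3)(4−8)(4−6) = (−7)·1·(−4)·(−2) = −56 ≡ 9, so v_2 = 9^{−1} = 3 (mod 13).
  i = 3 (α = 3): (3−11)(3−4)(3−8)(3−6) = (−8)·(−1)·(−5)·(−3) = 120 ≡ 3, so v_3 = 3^{−1} = 9 (mod 13).
  i = 4 (α = 8): (8−11)(8−4)(8−3)(8−6) = (−3)·4·5·2 = −120 ≡ 10, so v_4 = 10^{−1} = 4 (mod 13).
  i = 5 (α = 6): (6−11)(6−4)(6−3)(6−8) = (−5)·2·3·(−2) = 60 ≡ 8, so v_5 = 8^{−1} = 5 (mod 13).
  v = [5, 3, 9, 4, 5].
Step 2: syndromes of r = [11, 4, 10, 9, 12] (all sums mod 13).
  S_0 = Σ v_i r_i = 5·11 + 3·4 + 9·10 + 4·9 + 5·12 = 253 ≡ 6.
  S_1 = Σ v_i α_i r_i = 5·11·11 + 3·4·4 + 9·3·10 + 4·8·9 + 5·6·12 = 1571 ≡ 11.
  α_i^2 mod 13 = [4, 3, 9, 12, 10].
  S_2 = Σ v_i α_i^2 r_i = 5·4·11 + 3·3·4 + 9·9·10 + 4·12·9 + 5·10·12 = 2098 ≡ 5.
  S = (6, 11, 5) ≠ 0, so r is not a codeword (an error is present).
Step 3: locate the error. For a single error e at position i, S_ℓ = v_i·e·α_i^ℓ, so α_err = S_1/S_0.
  S_0^{−1} = 6^{−1} = 11 (mod 13), so α_err = 11·11 = 121 ≡ 4 = α_2. Error position i = 2.
  Consistency check: S_2/S_1 = 5·6 = 30 ≡ 4 = α_err ✓ (single-error assumption holds).
Step 4: error magnitude e = S_0/v_2 = S_0·∏_{j≠2}(α_2 − α_j) = 6·9 = 54 ≡ 2 (mod 13).
Step 5: correct position 2: c_2 = r_2 − e = 4 − 2 ≡ 2 (mod 13). Hence c = [11, 2, 10, 9, 12].
  Check: interpolating c through the α_i gives m(x) = 8 + 5·x (degree < 2) with m(α_i) = c_i for every i, so c is indeed a codeword.


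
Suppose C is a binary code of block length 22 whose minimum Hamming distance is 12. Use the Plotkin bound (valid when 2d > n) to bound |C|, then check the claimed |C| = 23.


Plotkin bound M ≤ 12; given |C| = 23 > bound (violated).

Check applicability: 2d = 24, n = 22.
2d − n = 2 > 0, so Plotkin applies.
Compute d/(2d−n) = 12/2 ≈ 6.0000.
⌊d/(2d−n)⌋ = 6.
Plotkin bound: M ≤ 2·6 = 12.
Given |C| = 23, check: VIOLATED.
This |C| is above the Plotkin bound, so no binary code with n = 22, d = 12 and 23 codewords exists.


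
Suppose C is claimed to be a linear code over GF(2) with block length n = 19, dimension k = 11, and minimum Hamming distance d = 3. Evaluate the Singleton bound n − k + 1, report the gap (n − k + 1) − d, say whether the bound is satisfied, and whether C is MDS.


Singleton RHS = n − k + 1 = 9, slack = 6, bound satisfied, not MDS.

Singleton bound: d ≤ n − k + 1.
Here n = 19, k = 11, so n − k + 1 = 9.
Given d = 3, check d ≤ 9: YES.
Slack = (n − k + 1) − d = 6.
The code is NOT MDS (slack = 6 > 0).
Description: the claimed parameters are [19, 11, 3]_2; such a code would be non-MDS.


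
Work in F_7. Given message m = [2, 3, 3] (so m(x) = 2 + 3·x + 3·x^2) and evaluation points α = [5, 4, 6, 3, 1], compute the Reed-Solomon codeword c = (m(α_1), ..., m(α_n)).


c = [1, 6, 2, 3, 1]

Message polynomial: m(x) = 2 + 3·x + 3·x^2 (mod 7).
For each evaluation point α_i, compute m(α_i) mod 7:
  α_1 = 5: Horner steps 3 → 4 → 1, so m(5) = 1.
  α_2 = 4: Horner steps 3 → 1 → 6, so m(4) = 6.
  α_3 = 6: Horner steps 3 → 0 → 2, so m(6) = 2.
  α_4 = 3: Horner steps 3 → 5 → 3, so m(3) = 3.
  α_5 = 1: Horner steps 3 → 6 → 1, so m(1) = 1.
Codeword c = [1, 6, 2, 3, 1] ∈ F_7^5.


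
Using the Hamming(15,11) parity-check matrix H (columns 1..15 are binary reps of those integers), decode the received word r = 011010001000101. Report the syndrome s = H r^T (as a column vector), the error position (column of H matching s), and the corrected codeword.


s = (1, 1, 1, 1)^T, error position = 15, corrected codeword c = 011010001000100

Compute s = H r^T mod 2 one row at a time:
  s_1 = 0 + 1 + 0 + 0 + 0 + 1 + 0 + 1 = 3 ≡ 1 (mod 2).
  s_2 = 0 + 1 + 0 + 0 + 0 + 1 + 0 + 1 = 3 ≡ 1 (mod 2).
  s_3 = 1 + 1 + 0 + 0 + 0 + 0 + 0 + 1 = 3 ≡ 1 (mod 2).
  s_4 = 0 + 1 + 1 + 0 + 1 + 0 + 1 + 1 = 5 ≡ 1 (mod 2).
s = (1, 1, 1, 1)^T — this equals column 15 of H (binary 1111), so error is at position 15.
Correct: flip bit 15 of r = 011010001000101 to get c = 011010001000100.


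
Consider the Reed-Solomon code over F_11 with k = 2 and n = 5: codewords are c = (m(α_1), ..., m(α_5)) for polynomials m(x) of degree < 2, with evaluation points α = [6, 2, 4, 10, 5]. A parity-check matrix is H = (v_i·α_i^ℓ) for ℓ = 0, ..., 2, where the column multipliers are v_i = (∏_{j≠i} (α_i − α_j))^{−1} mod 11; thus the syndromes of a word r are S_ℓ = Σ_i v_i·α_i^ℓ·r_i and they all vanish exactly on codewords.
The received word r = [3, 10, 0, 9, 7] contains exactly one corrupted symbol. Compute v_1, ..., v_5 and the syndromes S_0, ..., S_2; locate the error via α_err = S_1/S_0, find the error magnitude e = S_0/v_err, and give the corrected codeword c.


S = (7, 3, 6), error at position 2, error magnitude e = 2, c = [3, 8, 0, 9, 7].

Step 1: column multipliers v_i = (∏_{j≠i}(α_i − α_j))^{−1} mod 11.
  i = 1 (α = 6): (6−2)(6−4)(6−10)(6−5) = 4·2·(−4)·1 = −32 ≡ 1, so v_1 = 1^{−1} = 1 (mod 11).
  i = 2 (α = 2): (2−6)(2−4)(2−10)(2−5) = (−4)·(−2)·(−8)·(−3) = 192 ≡ 5, so v_2 = 5^{−1} = 9 (mod 11).
  i = 3 (α = 4): (4−6)(4−2)(4−10)(4−5) = (−2)·2·(−6)·(−1) = −24 ≡ 9, so v_3 = 9^{−1} = 5 (mod 11).
  i = 4 (α = 10): (10−6)(10−2)(10−4)(10−5) = 4·8·6·5 = 960 ≡ 3, so v_4 = 3^{−1} = 4 (mod 11).
  i = 5 (α = 5): (5−6)(5−2)(5−4)(5−10) = (−1)·3·1·(−5) = 15 ≡ 4, so v_5 = 4^{−1} = 3 (mod 11).
  v = [1, 9, 5, 4, 3].
Step 2: syndromes of r = [3, 10, 0, 9, 7] (all sums mod 11).
  S_0 = Σ v_i r_i = 1·3 + 9·10 + 5·0 + 4·9 + 3·7 = 150 ≡ 7.
  S_1 = Σ v_i α_i r_i = 1·6·3 + 9·2·10 + 5·4·0 + 4·10·9 + 3·5·7 = 663 ≡ 3.
  α_i^2 mod 11 = [3, 4, 5, 1, 3].
  S_2 = Σ v_i α_i^2 r_i = 1·3·3 + 9·4·10 + 5·5·0 + 4·1·9 + 3·3·7 = 468 ≡ 6.
  S = (7, 3, 6) ≠ 0, so r is not a codeword (an error is present).
Step 3: locate the error. For a single error e at position i, S_ℓ = v_i·e·α_i^ℓ, so α_err = S_1/S_0.
  S_0^{−1} = 7^{−1} = 8 (mod 11), so α_err = 3·8 = 24 ≡ 2 = α_2. Error position i = 2.
  Consistency check: S_2/S_1 = 6·4 = 24 ≡ 2 = α_err ✓ (single-error assumption holds).
Step 4: error magnitude e = S_0/v_2 = S_0·∏_{j≠2}(α_2 − α_j) = 7·5 = 35 ≡ 2 (mod 11).
Step 5: correct position 2: c_2 = r_2 − e = 10 − 2 ≡ 8 (mod 11). Hence c = [3, 8, 0, 9, 7].
  Check: interpolating c through the α_i gives m(x) = 5 + 7·x (degree < 2) with m(α_i) = c_i for every i, so c is indeed a codeword.


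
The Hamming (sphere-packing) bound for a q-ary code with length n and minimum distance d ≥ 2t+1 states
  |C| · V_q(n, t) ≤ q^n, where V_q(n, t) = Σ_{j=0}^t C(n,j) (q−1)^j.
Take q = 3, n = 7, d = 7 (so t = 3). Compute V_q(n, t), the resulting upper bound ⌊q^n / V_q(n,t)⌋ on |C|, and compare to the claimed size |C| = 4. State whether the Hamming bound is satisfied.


V_q(n, t) = 379, q^n = 2187, Hamming bound = 5, |C| = 4 ≤ bound (satisfied).

Step 1: Compute V_q(n, t) = Σ_{j=0}^3 C(n, j) (q−1)^j.
  j = 0: C(7,0)·(2)^0 = 1·1 = 1.
  j = 1: C(7,1)·(2)^1 = 7·2 = 14.
  j = 2: C(7,2)·(2)^2 = 21·4 = 84.
  j = 3: C(7,3)·(2)^3 = 35·8 = 280.
  V_q(n, t) = 1 + 14 + 84 + 280 = 379.
Step 2: q^n = 3^7 = 2187.
Step 3: Hamming bound ⌊q^n / V_q(n,t)⌋ = ⌊2187/379⌋ = 5.
Step 4: Compare |C| = 4 to 5: satisfied.
The claimed |C| lies below the Hamming bound.


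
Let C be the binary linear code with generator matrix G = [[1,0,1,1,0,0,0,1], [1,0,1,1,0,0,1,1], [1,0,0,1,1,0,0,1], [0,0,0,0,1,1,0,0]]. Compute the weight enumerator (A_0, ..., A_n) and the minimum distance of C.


Weight distribution: A_0 = 1, A_1 = 1, A_2 = 3, A_3 = 3, A_4 = 3, A_5 = 3, A_6 = 1, A_7 = 1. Minimum distance d = 1.

Enumerate all 2^4 = 16 messages m ∈ F_2^4.
For each, compute codeword c = mG in F_2^8, then tally its weight.
  m = 0000 → c = 00000000, weight = 0.
  m = 1000 → c = 10110001, weight = 4.
  m = 0100 → c = 10110011, weight = 5.
  m = 1100 → c = 00000010, weight = 1.
  m = 0010 → c = 10011001, weight = 4.
  m = 1010 → c = 00101000, weight = 2.
  m = 0110 → c = 00101010, weight = 3.
  m = 1110 → c = 10011011, weight = 5.
  m = 0001 → c = 00001100, weight = 2.
  m = 1001 → c = 10111101, weight = 6.
  m = 0101 → c = 10111111, weight = 7.
  m = 1101 → c = 00001110, weight = 3.
  m = 0011 → c = 10010101, weight = 4.
  m = 1011 → c = 00100100, weight = 2.
  m = 0111 → c = 00100110, weight = 3.
  m = 1111 → c = 10010111, weight = 5.
Tally weights:
  weight 0: 1 codewords.
  weight 1: 1 codewords.
  weight 2: 3 codewords.
  weight 3: 3 codewords.
  weight 4: 3 codewords.
  weight 5: 3 codewords.
  weight 6: 1 codewords.
  weight 7: 1 codewords.
Minimum distance d = smallest w > 0 with A_w > 0 = 1.
Sanity: Σ A_w = 16 = 2^4 = 16 ✓.


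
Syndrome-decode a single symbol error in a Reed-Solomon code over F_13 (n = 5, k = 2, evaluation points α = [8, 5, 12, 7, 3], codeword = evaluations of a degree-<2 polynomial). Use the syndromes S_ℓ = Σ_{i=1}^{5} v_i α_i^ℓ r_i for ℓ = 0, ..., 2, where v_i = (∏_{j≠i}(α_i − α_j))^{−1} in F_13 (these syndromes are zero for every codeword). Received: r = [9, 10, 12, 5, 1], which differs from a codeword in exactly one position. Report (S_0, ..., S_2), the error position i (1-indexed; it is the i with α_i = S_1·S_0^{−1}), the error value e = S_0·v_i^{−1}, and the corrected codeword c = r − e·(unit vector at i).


S = (10, 4, 12), error at position 5, error magnitude e = 12, c = [9, 10, 12, 5, 2].

Step 1: column multipliers v_i = (∏_{j≠i}(α_i − α_j))^{−1} mod 13.
  i = 1 (α = 8): (8−5)(8−12)(8−7)(8−3) = 3·(−4)·1·5 = −60 ≡ 5, so v_1 = 5^{−1} = 8 (mod 13).
  i = 2 (α = 5): (5−8)(5−12)(5−7)(5−3) = (−3)·(−7)·(−2)·2 = −84 ≡ 7, so v_2 = 7^{−1} = 2 (mod 13).
  i = 3 (α = 12): (12−8)(12−5)(12−7)(12−3) = 4·7·5·9 = 1260 ≡ 12, so v_3 = 12^{−1} = 12 (mod 13).
  i = 4 (α = 7): (7−8)(7−5)(7−12)(7−3) = (−1)·2·(−5)·4 = 40 ≡ 1, so v_4 = 1^{−1} = 1 (mod 13).
  i = 5 (α = 3): (3−8)(3−5)(3−12)(3−7) = (−5)·(−2)·(−9)·(−4) = 360 ≡ 9, so v_5 = 9^{−1} = 3 (mod 13).
  v = [8, 2, 12, 1, 3].
Step 2: syndromes of r = [9, 10, 12, 5, 1] (all sums mod 13).
  S_0 = Σ v_i r_i = 8·9 + 2·10 + 12·12 + 1·5 + 3·1 = 244 ≡ 10.
  S_1 = Σ v_i α_i r_i = 8·8·9 + 2·5·10 + 12·12·12 + 1·7·5 + 3·3·1 = 2448 ≡ 4.
  α_i^2 mod 13 = [12, 12, 1, 10, 9].
  S_2 = Σ v_i α_i^2 r_i = 8·12·9 + 2·12·10 + 12·1·12 + 1·10·5 + 3·9·1 = 1325 ≡ 12.
  S = (10, 4, 12) ≠ 0, so r is not a codeword (an error is present).
Step 3: locate the error. For a single error e at position i, S_ℓ = v_i·e·α_i^ℓ, so α_err = S_1/S_0.
  S_0^{−1} = 10^{−1} = 4 (mod 13), so α_err = 4·4 = 16 ≡ 3 = α_5. Error position i = 5.
  Consistency check: S_2/S_1 = 12·10 = 120 ≡ 3 = α_err ✓ (single-error assumption holds).
Step 4: error magnitude e = S_0/v_5 = S_0·∏_{j≠5}(α_5 − α_j) = 10·9 = 90 ≡ 12 (mod 13).
Step 5: correct position 5: c_5 = r_5 − e = 1 − 12 ≡ 2 (mod 13). Hence c = [9, 10, 12, 5, 2].
  Check: interpolating c through the α_i gives m(x) = 3 + 4·x (degree < 2) with m(α_i) = c_i for every i, so c is indeed a codeword.


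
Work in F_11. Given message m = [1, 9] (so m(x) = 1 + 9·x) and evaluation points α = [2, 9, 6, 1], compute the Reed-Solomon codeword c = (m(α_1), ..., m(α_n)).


c = [8, 5, 0, 10]

Message polynomial: m(x) = 1 + 9·x (mod 11).
For each evaluation point α_i, compute m(α_i) mod 11:
  α_1 = 2: Horner steps 9 → 8, so m(2) = 8.
  α_2 = 9: Horner steps 9 → 5, so m(9) = 5.
  α_3 = 6: Horner steps 9 → 0, so m(6) = 0.
  α_4 = 1: Horner steps 9 → 10, so m(1) = 10.
Codeword c = [8, 5, 0, 10] ∈ F_11^4.


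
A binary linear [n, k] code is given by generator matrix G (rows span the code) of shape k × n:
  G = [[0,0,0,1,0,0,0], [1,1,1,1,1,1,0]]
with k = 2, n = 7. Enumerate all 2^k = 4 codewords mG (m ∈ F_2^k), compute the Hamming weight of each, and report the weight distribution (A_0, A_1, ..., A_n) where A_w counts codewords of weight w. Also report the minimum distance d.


Weight distribution: A_0 = 1, A_1 = 1, A_5 = 1, A_6 = 1. Minimum distance d = 1.

Enumerate all 2^2 = 4 messages m ∈ F_2^2.
For each, compute codeword c = mG in F_2^7, then tally its weight.
  m = 00 → c = 0000000, weight = 0.
  m = 10 → c = 0001000, weight = 1.
  m = 01 → c = 1111110, weight = 6.
  m = 11 → c = 1110110, weight = 5.
Tally weights:
  weight 0: 1 codewords.
  weight 1: 1 codewords.
  weight 5: 1 codewords.
  weight 6: 1 codewords.
Minimum distance d = smallest w > 0 with A_w > 0 = 1.
Sanity: Σ A_w = 4 = 2^2 = 4 ✓.


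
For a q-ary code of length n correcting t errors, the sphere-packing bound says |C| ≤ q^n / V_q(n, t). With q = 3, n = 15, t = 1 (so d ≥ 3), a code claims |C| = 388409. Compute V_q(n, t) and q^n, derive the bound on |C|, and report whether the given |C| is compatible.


V_q(n, t) = 31, q^n = 14348907, Hamming bound = 462867, |C| = 388409 ≤ bound (satisfied).

Step 1: Compute V_q(n, t) = Σ_{j=0}^1 C(n, j) (q−1)^j.
  j = 0: C(15,0)·(2)^0 = 1·1 = 1.
  j = 1: C(15,1)·(2)^1 = 15·2 = 30.
  V_q(n, t) = 1 + 30 = 31.
Step 2: q^n = 3^15 = 14348907.
Step 3: Hamming bound ⌊q^n / V_q(n,t)⌋ = ⌊14348907/31⌋ = 462867.
Step 4: Compare |C| = 388409 to 462867: satisfied.
The claimed |C| lies below the Hamming bound.


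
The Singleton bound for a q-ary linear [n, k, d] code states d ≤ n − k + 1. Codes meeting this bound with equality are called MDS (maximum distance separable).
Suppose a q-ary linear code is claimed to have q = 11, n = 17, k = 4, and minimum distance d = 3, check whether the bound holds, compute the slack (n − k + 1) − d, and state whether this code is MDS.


Singleton RHS = n − k + 1 = 14, slack = 11, bound satisfied, not MDS.

Singleton bound: d ≤ n − k + 1.
Here n = 17, k = 4, so n − k + 1 = 14.
Given d = 3, check d ≤ 14: YES.
Slack = (n − k + 1) − d = 11.
The code is NOT MDS (slack = 11 > 0).
Description: the claimed parameters are [17, 4, 3]_11; such a code would be non-MDS.


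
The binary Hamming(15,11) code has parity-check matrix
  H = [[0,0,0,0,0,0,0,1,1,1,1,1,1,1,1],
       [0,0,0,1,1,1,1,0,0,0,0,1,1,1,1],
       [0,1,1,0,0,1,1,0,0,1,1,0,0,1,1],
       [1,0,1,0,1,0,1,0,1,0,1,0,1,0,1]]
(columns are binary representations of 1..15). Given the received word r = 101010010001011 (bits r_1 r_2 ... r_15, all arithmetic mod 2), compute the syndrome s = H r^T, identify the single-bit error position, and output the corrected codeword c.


s = (0, 0, 1, 0)^T, error position = 2, corrected codeword c = 111010010001011

Compute s = H r^T mod 2 one row at a time:
  s_1 = 1 + 0 + 0 + 0 + 1 + 0 + 1 + 1 = 4 ≡ 0 (mod 2).
  s_2 = 0 + 1 + 0 + 0 + 1 + 0 + 1 + 1 = 4 ≡ 0 (mod 2).
  s_3 = 0 + 1 + 0 + 0 + 0 + 0 + 1 + 1 = 3 ≡ 1 (mod 2).
  s_4 = 1 + 1 + 1 + 0 + 0 + 0 + 0 + 1 = 4 ≡ 0 (mod 2).
s = (0, 0, 1, 0)^T — this equals column 2 of H (binary 0010), so error is at position 2.
Correct: flip bit 2 of r = 101010010001011 to get c = 111010010001011.


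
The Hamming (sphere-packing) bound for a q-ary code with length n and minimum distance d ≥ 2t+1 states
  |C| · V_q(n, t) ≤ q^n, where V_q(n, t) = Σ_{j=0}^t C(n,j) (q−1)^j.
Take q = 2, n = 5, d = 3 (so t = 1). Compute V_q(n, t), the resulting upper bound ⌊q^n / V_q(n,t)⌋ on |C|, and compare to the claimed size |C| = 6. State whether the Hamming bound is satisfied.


V_q(n, t) = 6, q^n = 32, Hamming bound = 5, |C| = 6 > bound (violated).

Step 1: Compute V_q(n, t) = Σ_{j=0}^1 C(n, j) (q−1)^j.
  j = 0: C(5,0)·(1)^0 = 1·1 = 1.
  j = 1: C(5,1)·(1)^1 = 5·1 = 5.
  V_q(n, t) = 1 + 5 = 6.
Step 2: q^n = 2^5 = 32.
Step 3: Hamming bound ⌊q^n / V_q(n,t)⌋ = ⌊32/6⌋ = 5.
Step 4: Compare |C| = 6 to 5: violated.
The claimed |C| lies above the Hamming bound, so no 2-ary code of length 5 with d ≥ 3 can have 6 codewords.


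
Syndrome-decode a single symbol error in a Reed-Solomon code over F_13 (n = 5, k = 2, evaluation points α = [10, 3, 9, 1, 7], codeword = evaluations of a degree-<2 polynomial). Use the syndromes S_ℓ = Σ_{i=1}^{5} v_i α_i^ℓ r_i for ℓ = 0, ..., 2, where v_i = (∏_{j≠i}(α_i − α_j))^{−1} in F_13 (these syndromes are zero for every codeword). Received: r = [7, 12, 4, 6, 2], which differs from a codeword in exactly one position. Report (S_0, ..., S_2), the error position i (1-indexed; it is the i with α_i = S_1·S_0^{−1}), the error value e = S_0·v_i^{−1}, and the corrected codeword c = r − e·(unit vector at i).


S = (4, 2, 1), error at position 5, error magnitude e = 4, c = [7, 12, 4, 6, 11].

Step 1: column multipliers v_i = (∏_{j≠i}(α_i − α_j))^{−1} mod 13.
  i = 1 (α = 10): (10−3)(10−9)(10−1)(10−7) = 7·1·9·3 = 189 ≡ 7, so v_1 = 7^{−1} = 2 (mod 13).
  i = 2 (α = 3): (3−10)(3−9)(3−1)(3−7) = (−7)·(−6)·2·(−4) = −336 ≡ 2, so v_2 = 2^{−1} = 7 (mod 13).
  i = 3 (α = 9): (9−10)(9−3)(9−1)(9−7) = (−1)·6·8·2 = −96 ≡ 8, so v_3 = 8^{−1} = 5 (mod 13).
  i = 4 (α = 1): (1−10)(1−3)(1−9)(1−7) = (−9)·(−2)·(−8)·(−6) = 864 ≡ 6, so v_4 = 6^{−1} = 11 (mod 13).
  i = 5 (α = 7): (7−10)(7−3)(7−9)(7−1) = (−3)·4·(−2)·6 = 144 ≡ 1, so v_5 = 1^{−1} = 1 (mod 13).
  v = [2, 7, 5, 11, 1].
Step 2: syndromes of r = [7, 12, 4, 6, 2] (all sums mod 13).
  S_0 = Σ v_i r_i = 2·7 + 7·12 + 5·4 + 11·6 + 1·2 = 186 ≡ 4.
  S_1 = Σ v_i α_i r_i = 2·10·7 + 7·3·12 + 5·9·4 + 11·1·6 + 1·7·2 = 652 ≡ 2.
  α_i^2 mod 13 = [9, 9, 3, 1, 10].
  S_2 = Σ v_i α_i^2 r_i = 2·9·7 + 7·9·12 + 5·3·4 + 11·1·6 + 1·10·2 = 1028 ≡ 1.
  S = (4, 2, 1) ≠ 0, so r is not a codeword (an error is present).
Step 3: locate the error. For a single error e at position i, S_ℓ = v_i·e·α_i^ℓ, so α_err = S_1/S_0.
  S_0^{−1} = 4^{−1} = 10 (mod 13), so α_err = 2·10 = 20 ≡ 7 = α_5. Error position i = 5.
  Consistency check: S_2/S_1 = 1·7 = 7 ≡ 7 = α_err ✓ (single-error assumption holds).
Step 4: error magnitude e = S_0/v_5 = S_0·∏_{j≠5}(α_5 − α_j) = 4·1 = 4 ≡ 4 (mod 13).
Step 5: correct position 5: c_5 = r_5 − e = 2 − 4 ≡ 11 (mod 13). Hence c = [7, 12, 4, 6, 11].
  Check: interpolating c through the α_i gives m(x) = 3 + 3·x (degree < 2) with m(α_i) = c_i for every i, so c is indeed a codeword.


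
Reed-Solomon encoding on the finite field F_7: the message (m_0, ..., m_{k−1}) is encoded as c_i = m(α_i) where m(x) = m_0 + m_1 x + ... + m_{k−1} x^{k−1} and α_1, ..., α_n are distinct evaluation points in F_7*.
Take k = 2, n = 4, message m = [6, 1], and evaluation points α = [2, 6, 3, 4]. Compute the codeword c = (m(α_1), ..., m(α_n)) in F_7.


c = [1, 5, 2, 3]

Message polynomial: m(x) = 6 + 1·x (mod 7).
For each evaluation point α_i, compute m(α_i) mod 7:
  α_1 = 2: Horner steps 1 → 1, so m(2) = 1.
  α_2 = 6: Horner steps 1 → 5, so m(6) = 5.
  α_3 = 3: Horner steps 1 → 2, so m(3) = 2.
  α_4 = 4: Horner steps 1 → 3, so m(4) = 3.
Codeword c = [1, 5, 2, 3] ∈ F_7^4.


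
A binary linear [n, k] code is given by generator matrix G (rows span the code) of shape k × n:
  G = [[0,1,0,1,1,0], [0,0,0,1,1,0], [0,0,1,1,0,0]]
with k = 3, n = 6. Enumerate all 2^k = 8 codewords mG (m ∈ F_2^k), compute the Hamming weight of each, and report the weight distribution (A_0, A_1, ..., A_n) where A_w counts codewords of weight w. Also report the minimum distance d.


Weight distribution: A_0 = 1, A_1 = 1, A_2 = 3, A_3 = 3. Minimum distance d = 1.

Enumerate all 2^3 = 8 messages m ∈ F_2^3.
For each, compute codeword c = mG in F_2^6, then tally its weight.
  m = 000 → c = 000000, weight = 0.
  m = 100 → c = 010110, weight = 3.
  m = 010 → c = 000110, weight = 2.
  m = 110 → c = 010000, weight = 1.
  m = 001 → c = 001100, weight = 2.
  m = 101 → c = 011010, weight = 3.
  m = 011 → c = 001010, weight = 2.
  m = 111 → c = 011100, weight = 3.
Tally weights:
  weight 0: 1 codewords.
  weight 1: 1 codewords.
  weight 2: 3 codewords.
  weight 3: 3 codewords.
Minimum distance d = smallest w > 0 with A_w > 0 = 1.
Sanity: Σ A_w = 8 = 2^3 = 8 ✓.


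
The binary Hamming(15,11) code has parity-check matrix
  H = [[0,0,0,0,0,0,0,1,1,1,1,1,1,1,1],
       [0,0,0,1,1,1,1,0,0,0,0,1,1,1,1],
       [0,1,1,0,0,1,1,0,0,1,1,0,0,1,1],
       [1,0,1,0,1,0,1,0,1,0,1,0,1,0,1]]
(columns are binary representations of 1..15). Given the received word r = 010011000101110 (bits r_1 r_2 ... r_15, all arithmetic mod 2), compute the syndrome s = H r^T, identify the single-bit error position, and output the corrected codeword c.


s = (0, 1, 0, 0)^T, error position = 4, corrected codeword c = 010111000101110

Compute s = H r^T mod 2 one row at a time:
  s_1 = 0 + 0 + 1 + 0 + 1 + 1 + 1 + 0 = 4 ≡ 0 (mod 2).
  s_2 = 0 + 1 + 1 + 0 + 1 + 1 + 1 + 0 = 5 ≡ 1 (mod 2).
  s_3 = 1 + 0 + 1 + 0 + 1 + 0 + 1 + 0 = 4 ≡ 0 (mod 2).
  s_4 = 0 + 0 + 1 + 0 + 0 + 0 + 1 + 0 = 2 ≡ 0 (mod 2).
s = (0, 1, 0, 0)^T — this equals column 4 of H (binary 0100), so error is at position 4.
Correct: flip bit 4 of r = 010011000101110 to get c = 010111000101110.


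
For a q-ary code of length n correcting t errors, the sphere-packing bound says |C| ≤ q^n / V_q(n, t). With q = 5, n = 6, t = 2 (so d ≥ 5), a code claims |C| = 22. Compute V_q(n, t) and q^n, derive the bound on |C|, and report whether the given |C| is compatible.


V_q(n, t) = 265, q^n = 15625, Hamming bound = 58, |C| = 22 ≤ bound (satisfied).

Step 1: Compute V_q(n, t) = Σ_{j=0}^2 C(n, j) (q−1)^j.
  j = 0: C(6,0)·(4)^0 = 1·1 = 1.
  j = 1: C(6,1)·(4)^1 = 6·4 = 24.
  j = 2: C(6,2)·(4)^2 = 15·16 = 240.
  V_q(n, t) = 1 + 24 + 240 = 265.
Step 2: q^n = 5^6 = 15625.
Step 3: Hamming bound ⌊q^n / V_q(n,t)⌋ = ⌊15625/265⌋ = 58.
Step 4: Compare |C| = 22 to 58: satisfied.
The claimed |C| lies below the Hamming bound.
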